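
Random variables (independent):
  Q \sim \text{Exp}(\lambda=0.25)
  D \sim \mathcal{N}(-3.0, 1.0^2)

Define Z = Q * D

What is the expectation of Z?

For independent RVs: E[XY] = E[X]*E[Y]
E[Q] = 4
E[D] = -3
E[Z] = 4 * (-3) = -12

-12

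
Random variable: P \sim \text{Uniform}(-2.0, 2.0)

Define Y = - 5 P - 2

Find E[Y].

For Y = -5P - 2:
E[Y] = -5 * E[P] - 2
E[P] = (-2 + 2)/2 = 0
E[Y] = -5 * 0 - 2 = -2

-2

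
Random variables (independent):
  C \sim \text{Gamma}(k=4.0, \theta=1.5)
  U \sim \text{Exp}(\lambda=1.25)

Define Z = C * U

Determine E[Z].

For independent RVs: E[XY] = E[X]*E[Y]
E[C] = 6
E[U] = 0.8
E[Z] = 6 * 0.8 = 4.8

4.8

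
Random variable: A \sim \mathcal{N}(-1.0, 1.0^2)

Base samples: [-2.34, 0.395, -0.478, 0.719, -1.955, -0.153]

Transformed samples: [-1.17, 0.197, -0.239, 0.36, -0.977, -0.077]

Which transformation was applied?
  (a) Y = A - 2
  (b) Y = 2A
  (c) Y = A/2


Checking option (c) Y = A/2:
  A = -2.34 -> Y = -1.17 ✓
  A = 0.395 -> Y = 0.197 ✓
  A = -0.478 -> Y = -0.239 ✓
All samples match this transformation.

(c) A/2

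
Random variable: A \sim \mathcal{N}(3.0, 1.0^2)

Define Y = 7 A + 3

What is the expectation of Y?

For Y = 7A + 3:
E[Y] = 7 * E[A] + 3
E[A] = 3.0 = 3
E[Y] = 7 * 3 + 3 = 24

24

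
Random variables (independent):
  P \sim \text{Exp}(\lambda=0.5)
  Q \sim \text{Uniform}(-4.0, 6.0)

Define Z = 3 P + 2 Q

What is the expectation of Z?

E[Z] = 3*E[P] + 2*E[Q]
E[P] = 2
E[Q] = 1
E[Z] = 3*2 + 2*1 = 8

8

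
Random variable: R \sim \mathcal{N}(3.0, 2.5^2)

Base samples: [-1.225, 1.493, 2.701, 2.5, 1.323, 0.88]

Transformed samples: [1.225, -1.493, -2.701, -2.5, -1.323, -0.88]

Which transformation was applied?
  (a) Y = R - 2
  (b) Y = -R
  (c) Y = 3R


Checking option (b) Y = -R:
  R = -1.225 -> Y = 1.225 ✓
  R = 1.493 -> Y = -1.493 ✓
  R = 2.701 -> Y = -2.701 ✓
All samples match this transformation.

(b) -R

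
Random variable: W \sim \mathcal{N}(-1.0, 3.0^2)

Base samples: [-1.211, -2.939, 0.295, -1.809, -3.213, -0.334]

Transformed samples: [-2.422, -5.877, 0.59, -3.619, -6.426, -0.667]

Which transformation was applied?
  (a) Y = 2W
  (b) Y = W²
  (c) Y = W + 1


Checking option (a) Y = 2W:
  W = -1.211 -> Y = -2.422 ✓
  W = -2.939 -> Y = -5.877 ✓
  W = 0.295 -> Y = 0.59 ✓
All samples match this transformation.

(a) 2W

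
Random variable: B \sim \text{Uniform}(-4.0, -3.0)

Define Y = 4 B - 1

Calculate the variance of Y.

For Y = aB + b: Var(Y) = a² * Var(B)
Var(B) = (-3 + 4)^2/12 = 0.083333333
Var(Y) = 4² * 0.083333333 = 16 * 0.083333333 = 1.3333333

1.3333333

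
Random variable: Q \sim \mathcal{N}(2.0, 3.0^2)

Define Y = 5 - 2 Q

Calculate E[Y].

For Y = -2Q + 5:
E[Y] = -2 * E[Q] + 5
E[Q] = 2.0 = 2
E[Y] = -2 * 2 + 5 = 1

1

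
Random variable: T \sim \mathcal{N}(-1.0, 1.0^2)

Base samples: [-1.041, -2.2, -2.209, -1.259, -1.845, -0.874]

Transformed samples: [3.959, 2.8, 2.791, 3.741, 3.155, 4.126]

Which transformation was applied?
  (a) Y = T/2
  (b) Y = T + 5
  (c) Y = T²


Checking option (b) Y = T + 5:
  T = -1.041 -> Y = 3.959 ✓
  T = -2.2 -> Y = 2.8 ✓
  T = -2.209 -> Y = 2.791 ✓
All samples match this transformation.

(b) T + 5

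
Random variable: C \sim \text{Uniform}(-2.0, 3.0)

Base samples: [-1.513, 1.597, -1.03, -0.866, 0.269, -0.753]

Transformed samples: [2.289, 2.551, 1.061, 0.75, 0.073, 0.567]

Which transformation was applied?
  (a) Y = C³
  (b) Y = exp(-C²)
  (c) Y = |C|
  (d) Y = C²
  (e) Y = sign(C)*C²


Checking option (d) Y = C²:
  C = -1.513 -> Y = 2.289 ✓
  C = 1.597 -> Y = 2.551 ✓
  C = -1.03 -> Y = 1.061 ✓
All samples match this transformation.

(d) C²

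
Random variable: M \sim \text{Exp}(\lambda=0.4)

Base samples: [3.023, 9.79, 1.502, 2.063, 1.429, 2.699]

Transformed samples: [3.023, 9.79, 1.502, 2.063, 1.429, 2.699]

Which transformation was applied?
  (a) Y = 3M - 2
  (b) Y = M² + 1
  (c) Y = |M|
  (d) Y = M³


Checking option (c) Y = |M|:
  M = 3.023 -> Y = 3.023 ✓
  M = 9.79 -> Y = 9.79 ✓
  M = 1.502 -> Y = 1.502 ✓
All samples match this transformation.

(c) |M|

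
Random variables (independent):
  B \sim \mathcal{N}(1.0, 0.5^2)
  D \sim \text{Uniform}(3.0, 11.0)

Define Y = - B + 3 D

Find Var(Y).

For independent RVs: Var(aX + bY) = a²Var(X) + b²Var(Y)
Var(B) = 0.25
Var(D) = 5.3333333
Var(Y) = (-1)²*0.25 + 3²*5.3333333
= 1*0.25 + 9*5.3333333 = 48.25

48.25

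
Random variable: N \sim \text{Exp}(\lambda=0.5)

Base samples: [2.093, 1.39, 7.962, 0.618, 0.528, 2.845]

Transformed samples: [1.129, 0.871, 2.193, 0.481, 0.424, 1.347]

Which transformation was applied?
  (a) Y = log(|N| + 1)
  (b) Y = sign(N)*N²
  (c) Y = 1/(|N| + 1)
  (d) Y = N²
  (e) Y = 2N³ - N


Checking option (a) Y = log(|N| + 1):
  N = 2.093 -> Y = 1.129 ✓
  N = 1.39 -> Y = 0.871 ✓
  N = 7.962 -> Y = 2.193 ✓
All samples match this transformation.

(a) log(|N| + 1)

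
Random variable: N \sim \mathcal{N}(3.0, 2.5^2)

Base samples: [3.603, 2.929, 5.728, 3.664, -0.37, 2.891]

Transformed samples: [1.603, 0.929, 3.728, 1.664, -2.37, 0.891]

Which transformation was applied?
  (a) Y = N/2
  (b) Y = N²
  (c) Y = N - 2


Checking option (c) Y = N - 2:
  N = 3.603 -> Y = 1.603 ✓
  N = 2.929 -> Y = 0.929 ✓
  N = 5.728 -> Y = 3.728 ✓
All samples match this transformation.

(c) N - 2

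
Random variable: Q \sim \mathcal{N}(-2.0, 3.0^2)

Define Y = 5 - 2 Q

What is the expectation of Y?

For Y = -2Q + 5:
E[Y] = -2 * E[Q] + 5
E[Q] = -2.0 = -2
E[Y] = -2 * (-2) + 5 = 9

9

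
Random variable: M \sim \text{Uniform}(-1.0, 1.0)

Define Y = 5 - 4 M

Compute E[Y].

For Y = -4M + 5:
E[Y] = -4 * E[M] + 5
E[M] = (-1 + 1)/2 = 0
E[Y] = -4 * 0 + 5 = 5

5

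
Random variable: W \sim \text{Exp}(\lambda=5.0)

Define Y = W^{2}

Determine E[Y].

E[Y] = 1*E[W²]
E[W] = 0.2
E[W²] = Var(W) + (E[W])² = 0.04 + 0.04 = 0.08
E[Y] = 1*0.08 = 0.08

0.08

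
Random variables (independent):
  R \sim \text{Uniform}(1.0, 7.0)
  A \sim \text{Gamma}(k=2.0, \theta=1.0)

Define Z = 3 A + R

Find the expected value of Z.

E[Z] = 1*E[R] + 3*E[A]
E[R] = 4
E[A] = 2
E[Z] = 1*4 + 3*2 = 10

10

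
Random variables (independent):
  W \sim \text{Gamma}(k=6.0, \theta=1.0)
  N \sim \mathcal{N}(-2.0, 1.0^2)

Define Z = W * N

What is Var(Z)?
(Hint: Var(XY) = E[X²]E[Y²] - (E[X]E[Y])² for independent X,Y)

Var(XY) = E[X²]E[Y²] - (E[X]E[Y])²
E[W] = 6, Var(W) = 6
E[N] = -2, Var(N) = 1
E[W²] = 6 + 6² = 42
E[N²] = 1 + (-2)² = 5
Var(Z) = 42*5 - (6*(-2))²
= 210 - 144 = 66

66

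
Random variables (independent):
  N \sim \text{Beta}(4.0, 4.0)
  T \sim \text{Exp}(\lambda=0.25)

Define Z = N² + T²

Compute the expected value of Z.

E[Z] = E[N²] + E[T²]
E[N²] = Var(N) + E[N]² = 0.027777778 + 0.25 = 0.27777778
E[T²] = Var(T) + E[T]² = 16 + 16 = 32
E[Z] = 0.27777778 + 32 = 32.277778

32.277778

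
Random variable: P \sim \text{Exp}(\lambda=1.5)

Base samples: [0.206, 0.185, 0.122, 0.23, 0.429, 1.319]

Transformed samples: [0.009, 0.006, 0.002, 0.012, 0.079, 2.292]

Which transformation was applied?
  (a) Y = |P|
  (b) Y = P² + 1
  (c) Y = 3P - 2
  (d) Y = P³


Checking option (d) Y = P³:
  P = 0.206 -> Y = 0.009 ✓
  P = 0.185 -> Y = 0.006 ✓
  P = 0.122 -> Y = 0.002 ✓
All samples match this transformation.

(d) P³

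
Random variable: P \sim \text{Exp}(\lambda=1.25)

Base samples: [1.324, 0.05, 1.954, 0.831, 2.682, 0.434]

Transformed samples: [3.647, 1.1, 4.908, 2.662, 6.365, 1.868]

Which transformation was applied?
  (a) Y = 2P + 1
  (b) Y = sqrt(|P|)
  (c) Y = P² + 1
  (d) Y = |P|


Checking option (a) Y = 2P + 1:
  P = 1.324 -> Y = 3.647 ✓
  P = 0.05 -> Y = 1.1 ✓
  P = 1.954 -> Y = 4.908 ✓
All samples match this transformation.

(a) 2P + 1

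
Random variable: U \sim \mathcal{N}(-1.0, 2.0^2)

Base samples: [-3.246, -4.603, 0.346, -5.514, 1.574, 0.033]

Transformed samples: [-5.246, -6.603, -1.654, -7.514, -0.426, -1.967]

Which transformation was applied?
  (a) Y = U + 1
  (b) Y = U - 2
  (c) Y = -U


Checking option (b) Y = U - 2:
  U = -3.246 -> Y = -5.246 ✓
  U = -4.603 -> Y = -6.603 ✓
  U = 0.346 -> Y = -1.654 ✓
All samples match this transformation.

(b) U - 2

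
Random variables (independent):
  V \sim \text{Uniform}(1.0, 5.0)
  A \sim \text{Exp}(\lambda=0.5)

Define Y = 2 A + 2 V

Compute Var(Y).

For independent RVs: Var(aX + bY) = a²Var(X) + b²Var(Y)
Var(V) = 1.3333333
Var(A) = 4
Var(Y) = 2²*1.3333333 + 2²*4
= 4*1.3333333 + 4*4 = 21.333333

21.333333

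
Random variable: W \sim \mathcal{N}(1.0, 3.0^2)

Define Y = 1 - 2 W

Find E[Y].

For Y = -2W + 1:
E[Y] = -2 * E[W] + 1
E[W] = 1.0 = 1
E[Y] = -2 * 1 + 1 = -1

-1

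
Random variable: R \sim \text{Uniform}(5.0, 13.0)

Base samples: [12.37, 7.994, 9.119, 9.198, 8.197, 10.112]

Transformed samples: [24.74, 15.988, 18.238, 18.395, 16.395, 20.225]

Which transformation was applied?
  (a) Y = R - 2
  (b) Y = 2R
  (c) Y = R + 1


Checking option (b) Y = 2R:
  R = 12.37 -> Y = 24.74 ✓
  R = 7.994 -> Y = 15.988 ✓
  R = 9.119 -> Y = 18.238 ✓
All samples match this transformation.

(b) 2R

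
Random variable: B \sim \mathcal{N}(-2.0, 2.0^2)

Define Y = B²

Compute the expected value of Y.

Using E[X²] = Var(X) + (E[X])²:
E[B] = -2
Var(B) = 2.0^2 = 4
E[B²] = 4 + (-2)² = 4 + 4 = 8

8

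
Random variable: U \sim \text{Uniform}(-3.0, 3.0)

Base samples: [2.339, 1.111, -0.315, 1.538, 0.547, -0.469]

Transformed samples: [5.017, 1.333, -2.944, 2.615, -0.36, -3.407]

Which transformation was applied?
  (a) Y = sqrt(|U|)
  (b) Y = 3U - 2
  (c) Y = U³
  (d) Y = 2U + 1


Checking option (b) Y = 3U - 2:
  U = 2.339 -> Y = 5.017 ✓
  U = 1.111 -> Y = 1.333 ✓
  U = -0.315 -> Y = -2.944 ✓
All samples match this transformation.

(b) 3U - 2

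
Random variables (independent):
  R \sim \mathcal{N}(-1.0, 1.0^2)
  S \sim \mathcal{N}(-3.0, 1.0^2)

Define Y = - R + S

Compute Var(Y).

For independent RVs: Var(aX + bY) = a²Var(X) + b²Var(Y)
Var(R) = 1
Var(S) = 1
Var(Y) = (-1)²*1 + 1²*1
= 1*1 + 1*1 = 2

2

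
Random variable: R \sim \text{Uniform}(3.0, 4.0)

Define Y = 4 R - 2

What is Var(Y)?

For Y = aR + b: Var(Y) = a² * Var(R)
Var(R) = (4 - 3)^2/12 = 0.083333333
Var(Y) = 4² * 0.083333333 = 16 * 0.083333333 = 1.3333333

1.3333333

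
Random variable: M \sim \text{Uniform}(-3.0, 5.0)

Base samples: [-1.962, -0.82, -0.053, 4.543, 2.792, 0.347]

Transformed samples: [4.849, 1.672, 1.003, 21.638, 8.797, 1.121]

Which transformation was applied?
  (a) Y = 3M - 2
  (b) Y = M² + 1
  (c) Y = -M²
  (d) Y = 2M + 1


Checking option (b) Y = M² + 1:
  M = -1.962 -> Y = 4.849 ✓
  M = -0.82 -> Y = 1.672 ✓
  M = -0.053 -> Y = 1.003 ✓
All samples match this transformation.

(b) M² + 1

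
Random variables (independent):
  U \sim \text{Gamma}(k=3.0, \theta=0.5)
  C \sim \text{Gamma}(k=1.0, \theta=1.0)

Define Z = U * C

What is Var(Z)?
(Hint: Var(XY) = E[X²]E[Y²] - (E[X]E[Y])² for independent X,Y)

Var(XY) = E[X²]E[Y²] - (E[X]E[Y])²
E[U] = 1.5, Var(U) = 0.75
E[C] = 1, Var(C) = 1
E[U²] = 0.75 + 1.5² = 3
E[C²] = 1 + 1² = 2
Var(Z) = 3*2 - (1.5*1)²
= 6 - 2.25 = 3.75

3.75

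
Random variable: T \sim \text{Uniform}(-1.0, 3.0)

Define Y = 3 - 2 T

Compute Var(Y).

For Y = aT + b: Var(Y) = a² * Var(T)
Var(T) = (3 + 1)^2/12 = 1.3333333
Var(Y) = (-2)² * 1.3333333 = 4 * 1.3333333 = 5.3333333

5.3333333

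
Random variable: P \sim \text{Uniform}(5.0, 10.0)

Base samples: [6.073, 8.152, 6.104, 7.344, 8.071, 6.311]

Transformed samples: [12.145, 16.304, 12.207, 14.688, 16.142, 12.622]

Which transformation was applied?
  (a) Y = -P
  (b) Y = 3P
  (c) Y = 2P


Checking option (c) Y = 2P:
  P = 6.073 -> Y = 12.145 ✓
  P = 8.152 -> Y = 16.304 ✓
  P = 6.104 -> Y = 12.207 ✓
All samples match this transformation.

(c) 2P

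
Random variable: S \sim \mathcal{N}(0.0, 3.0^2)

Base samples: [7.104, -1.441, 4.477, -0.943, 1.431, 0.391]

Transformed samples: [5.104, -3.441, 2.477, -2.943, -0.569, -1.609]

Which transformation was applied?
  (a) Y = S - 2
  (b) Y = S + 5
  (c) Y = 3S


Checking option (a) Y = S - 2:
  S = 7.104 -> Y = 5.104 ✓
  S = -1.441 -> Y = -3.441 ✓
  S = 4.477 -> Y = 2.477 ✓
All samples match this transformation.

(a) S - 2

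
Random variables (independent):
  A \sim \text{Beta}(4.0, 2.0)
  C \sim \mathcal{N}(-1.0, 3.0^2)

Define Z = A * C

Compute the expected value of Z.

For independent RVs: E[XY] = E[X]*E[Y]
E[A] = 0.66666667
E[C] = -1
E[Z] = 0.66666667 * (-1) = -0.66666667

-0.66666667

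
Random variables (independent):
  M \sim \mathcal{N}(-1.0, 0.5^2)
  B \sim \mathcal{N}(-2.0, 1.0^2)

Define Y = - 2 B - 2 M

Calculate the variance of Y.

For independent RVs: Var(aX + bY) = a²Var(X) + b²Var(Y)
Var(M) = 0.25
Var(B) = 1
Var(Y) = (-2)²*0.25 + (-2)²*1
= 4*0.25 + 4*1 = 5

5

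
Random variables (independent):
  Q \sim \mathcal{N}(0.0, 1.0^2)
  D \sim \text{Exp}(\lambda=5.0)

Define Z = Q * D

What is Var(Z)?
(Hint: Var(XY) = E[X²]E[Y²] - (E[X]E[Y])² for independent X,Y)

Var(XY) = E[X²]E[Y²] - (E[X]E[Y])²
E[Q] = 0, Var(Q) = 1
E[D] = 0.2, Var(D) = 0.04
E[Q²] = 1 + 0² = 1
E[D²] = 0.04 + 0.2² = 0.08
Var(Z) = 1*0.08 - (0*0.2)²
= 0.08 - 0 = 0.08

0.08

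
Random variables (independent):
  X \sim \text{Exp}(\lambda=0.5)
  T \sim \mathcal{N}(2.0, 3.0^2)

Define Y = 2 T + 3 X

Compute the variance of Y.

For independent RVs: Var(aX + bY) = a²Var(X) + b²Var(Y)
Var(X) = 4
Var(T) = 9
Var(Y) = 3²*4 + 2²*9
= 9*4 + 4*9 = 72

72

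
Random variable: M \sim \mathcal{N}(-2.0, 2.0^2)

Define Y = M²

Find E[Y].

E[M²] = Var(M) + (E[M])² = 4 + 4 = 8

8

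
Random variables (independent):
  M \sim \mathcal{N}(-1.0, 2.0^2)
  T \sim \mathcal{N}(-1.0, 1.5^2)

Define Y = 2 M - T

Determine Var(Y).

For independent RVs: Var(aX + bY) = a²Var(X) + b²Var(Y)
Var(M) = 4
Var(T) = 2.25
Var(Y) = 2²*4 + (-1)²*2.25
= 4*4 + 1*2.25 = 18.25

18.25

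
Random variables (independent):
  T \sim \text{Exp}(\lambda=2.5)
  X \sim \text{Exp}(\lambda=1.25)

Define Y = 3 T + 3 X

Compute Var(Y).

For independent RVs: Var(aX + bY) = a²Var(X) + b²Var(Y)
Var(T) = 0.16
Var(X) = 0.64
Var(Y) = 3²*0.16 + 3²*0.64
= 9*0.16 + 9*0.64 = 7.2

7.2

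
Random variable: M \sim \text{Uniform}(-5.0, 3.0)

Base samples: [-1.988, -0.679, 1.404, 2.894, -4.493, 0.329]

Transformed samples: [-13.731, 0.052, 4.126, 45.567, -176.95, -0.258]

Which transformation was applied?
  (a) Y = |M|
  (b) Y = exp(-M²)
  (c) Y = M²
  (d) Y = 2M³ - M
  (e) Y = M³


Checking option (d) Y = 2M³ - M:
  M = -1.988 -> Y = -13.731 ✓
  M = -0.679 -> Y = 0.052 ✓
  M = 1.404 -> Y = 4.126 ✓
All samples match this transformation.

(d) 2M³ - M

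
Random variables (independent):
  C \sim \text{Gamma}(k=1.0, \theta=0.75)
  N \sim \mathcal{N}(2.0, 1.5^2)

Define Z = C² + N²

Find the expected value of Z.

E[Z] = E[C²] + E[N²]
E[C²] = Var(C) + E[C]² = 0.5625 + 0.5625 = 1.125
E[N²] = Var(N) + E[N]² = 2.25 + 4 = 6.25
E[Z] = 1.125 + 6.25 = 7.375

7.375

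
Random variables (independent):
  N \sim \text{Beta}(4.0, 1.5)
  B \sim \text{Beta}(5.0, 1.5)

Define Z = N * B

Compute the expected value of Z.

For independent RVs: E[XY] = E[X]*E[Y]
E[N] = 0.72727273
E[B] = 0.76923077
E[Z] = 0.72727273 * 0.76923077 = 0.55944056

0.55944056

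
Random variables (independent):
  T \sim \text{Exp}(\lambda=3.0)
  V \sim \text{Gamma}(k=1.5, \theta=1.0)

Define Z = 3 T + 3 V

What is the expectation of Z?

E[Z] = 3*E[T] + 3*E[V]
E[T] = 0.33333333
E[V] = 1.5
E[Z] = 3*0.33333333 + 3*1.5 = 5.5

5.5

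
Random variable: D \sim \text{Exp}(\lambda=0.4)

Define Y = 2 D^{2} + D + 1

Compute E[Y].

E[Y] = 2*E[D²] + 1*E[D] + 1
E[D] = 2.5
E[D²] = Var(D) + (E[D])² = 6.25 + 6.25 = 12.5
E[Y] = 2*12.5 + 1*2.5 + 1 = 28.5

28.5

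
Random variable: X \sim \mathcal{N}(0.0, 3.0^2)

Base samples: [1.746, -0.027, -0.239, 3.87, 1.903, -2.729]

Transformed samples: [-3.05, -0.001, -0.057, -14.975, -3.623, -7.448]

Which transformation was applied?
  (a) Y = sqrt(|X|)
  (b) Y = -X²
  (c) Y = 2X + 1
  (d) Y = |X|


Checking option (b) Y = -X²:
  X = 1.746 -> Y = -3.05 ✓
  X = -0.027 -> Y = -0.001 ✓
  X = -0.239 -> Y = -0.057 ✓
All samples match this transformation.

(b) -X²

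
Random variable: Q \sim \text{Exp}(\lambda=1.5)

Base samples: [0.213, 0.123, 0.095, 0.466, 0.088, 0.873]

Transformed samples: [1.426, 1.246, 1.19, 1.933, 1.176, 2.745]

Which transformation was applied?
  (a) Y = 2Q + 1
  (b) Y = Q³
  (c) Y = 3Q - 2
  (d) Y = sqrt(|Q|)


Checking option (a) Y = 2Q + 1:
  Q = 0.213 -> Y = 1.426 ✓
  Q = 0.123 -> Y = 1.246 ✓
  Q = 0.095 -> Y = 1.19 ✓
All samples match this transformation.

(a) 2Q + 1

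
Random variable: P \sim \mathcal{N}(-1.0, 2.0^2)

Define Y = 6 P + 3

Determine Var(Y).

For Y = aP + b: Var(Y) = a² * Var(P)
Var(P) = 2.0^2 = 4
Var(Y) = 6² * 4 = 36 * 4 = 144

144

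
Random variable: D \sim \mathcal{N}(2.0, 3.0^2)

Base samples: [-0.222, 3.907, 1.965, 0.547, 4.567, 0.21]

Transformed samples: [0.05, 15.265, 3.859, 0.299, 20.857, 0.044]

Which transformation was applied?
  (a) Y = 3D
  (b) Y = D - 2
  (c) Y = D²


Checking option (c) Y = D²:
  D = -0.222 -> Y = 0.05 ✓
  D = 3.907 -> Y = 15.265 ✓
  D = 1.965 -> Y = 3.859 ✓
All samples match this transformation.

(c) D²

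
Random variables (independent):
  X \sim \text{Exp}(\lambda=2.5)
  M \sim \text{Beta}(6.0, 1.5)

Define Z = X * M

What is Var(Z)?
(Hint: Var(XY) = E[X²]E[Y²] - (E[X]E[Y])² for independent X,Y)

Var(XY) = E[X²]E[Y²] - (E[X]E[Y])²
E[X] = 0.4, Var(X) = 0.16
E[M] = 0.8, Var(M) = 0.018823529
E[X²] = 0.16 + 0.4² = 0.32
E[M²] = 0.018823529 + 0.8² = 0.65882353
Var(Z) = 0.32*0.65882353 - (0.4*0.8)²
= 0.21082353 - 0.1024 = 0.10842353

0.10842353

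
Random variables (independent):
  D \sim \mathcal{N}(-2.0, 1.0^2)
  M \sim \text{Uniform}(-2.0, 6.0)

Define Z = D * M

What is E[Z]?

For independent RVs: E[XY] = E[X]*E[Y]
E[D] = -2
E[M] = 2
E[Z] = -2 * 2 = -4

-4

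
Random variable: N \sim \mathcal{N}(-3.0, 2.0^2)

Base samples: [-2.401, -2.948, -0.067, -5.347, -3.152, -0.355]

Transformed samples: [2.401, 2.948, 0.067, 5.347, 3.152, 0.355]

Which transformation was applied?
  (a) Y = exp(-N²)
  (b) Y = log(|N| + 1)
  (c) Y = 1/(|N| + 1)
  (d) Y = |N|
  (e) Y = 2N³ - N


Checking option (d) Y = |N|:
  N = -2.401 -> Y = 2.401 ✓
  N = -2.948 -> Y = 2.948 ✓
  N = -0.067 -> Y = 0.067 ✓
All samples match this transformation.

(d) |N|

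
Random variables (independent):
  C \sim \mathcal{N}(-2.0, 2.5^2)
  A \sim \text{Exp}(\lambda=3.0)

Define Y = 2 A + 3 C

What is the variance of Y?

For independent RVs: Var(aX + bY) = a²Var(X) + b²Var(Y)
Var(C) = 6.25
Var(A) = 0.11111111
Var(Y) = 3²*6.25 + 2²*0.11111111
= 9*6.25 + 4*0.11111111 = 56.694444

56.694444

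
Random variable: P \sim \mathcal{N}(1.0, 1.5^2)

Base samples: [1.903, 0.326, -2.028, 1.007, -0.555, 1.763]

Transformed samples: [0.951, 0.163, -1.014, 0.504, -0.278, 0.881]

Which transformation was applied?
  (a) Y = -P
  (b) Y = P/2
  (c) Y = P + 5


Checking option (b) Y = P/2:
  P = 1.903 -> Y = 0.951 ✓
  P = 0.326 -> Y = 0.163 ✓
  P = -2.028 -> Y = -1.014 ✓
All samples match this transformation.

(b) P/2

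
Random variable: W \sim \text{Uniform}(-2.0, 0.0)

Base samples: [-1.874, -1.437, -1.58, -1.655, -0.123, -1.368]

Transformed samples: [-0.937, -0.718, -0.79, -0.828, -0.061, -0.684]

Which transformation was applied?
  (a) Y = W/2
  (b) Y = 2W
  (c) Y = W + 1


Checking option (a) Y = W/2:
  W = -1.874 -> Y = -0.937 ✓
  W = -1.437 -> Y = -0.718 ✓
  W = -1.58 -> Y = -0.79 ✓
All samples match this transformation.

(a) W/2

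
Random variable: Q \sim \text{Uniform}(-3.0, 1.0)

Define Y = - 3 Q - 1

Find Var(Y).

For Y = aQ + b: Var(Y) = a² * Var(Q)
Var(Q) = (1 + 3)^2/12 = 1.3333333
Var(Y) = (-3)² * 1.3333333 = 9 * 1.3333333 = 12

12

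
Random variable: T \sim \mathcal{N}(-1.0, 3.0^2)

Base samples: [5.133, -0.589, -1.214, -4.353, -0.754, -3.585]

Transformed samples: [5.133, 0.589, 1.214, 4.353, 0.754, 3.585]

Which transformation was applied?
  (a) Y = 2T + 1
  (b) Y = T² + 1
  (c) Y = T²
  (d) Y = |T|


Checking option (d) Y = |T|:
  T = 5.133 -> Y = 5.133 ✓
  T = -0.589 -> Y = 0.589 ✓
  T = -1.214 -> Y = 1.214 ✓
All samples match this transformation.

(d) |T|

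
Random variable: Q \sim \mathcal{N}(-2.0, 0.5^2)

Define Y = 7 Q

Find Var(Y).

For Y = aQ + b: Var(Y) = a² * Var(Q)
Var(Q) = 0.5^2 = 0.25
Var(Y) = 7² * 0.25 = 49 * 0.25 = 12.25

12.25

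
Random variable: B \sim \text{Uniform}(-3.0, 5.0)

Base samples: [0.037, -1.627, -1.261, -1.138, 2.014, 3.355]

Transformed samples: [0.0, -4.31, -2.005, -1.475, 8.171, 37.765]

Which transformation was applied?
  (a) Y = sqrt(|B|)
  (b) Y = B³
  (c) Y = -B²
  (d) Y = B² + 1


Checking option (b) Y = B³:
  B = 0.037 -> Y = 0.0 ✓
  B = -1.627 -> Y = -4.31 ✓
  B = -1.261 -> Y = -2.005 ✓
All samples match this transformation.

(b) B³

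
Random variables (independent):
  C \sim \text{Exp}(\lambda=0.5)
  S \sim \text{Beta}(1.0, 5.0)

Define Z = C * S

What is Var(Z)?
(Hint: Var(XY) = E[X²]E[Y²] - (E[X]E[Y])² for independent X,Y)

Var(XY) = E[X²]E[Y²] - (E[X]E[Y])²
E[C] = 2, Var(C) = 4
E[S] = 0.16666667, Var(S) = 0.01984127
E[C²] = 4 + 2² = 8
E[S²] = 0.01984127 + 0.16666667² = 0.047619048
Var(Z) = 8*0.047619048 - (2*0.16666667)²
= 0.38095238 - 0.11111111 = 0.26984127

0.26984127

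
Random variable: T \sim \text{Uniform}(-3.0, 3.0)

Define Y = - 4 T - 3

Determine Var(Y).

For Y = aT + b: Var(Y) = a² * Var(T)
Var(T) = (3 + 3)^2/12 = 3
Var(Y) = (-4)² * 3 = 16 * 3 = 48

48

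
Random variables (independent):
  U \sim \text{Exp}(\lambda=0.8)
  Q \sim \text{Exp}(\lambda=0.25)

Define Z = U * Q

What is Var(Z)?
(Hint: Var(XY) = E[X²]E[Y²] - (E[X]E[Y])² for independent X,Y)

Var(XY) = E[X²]E[Y²] - (E[X]E[Y])²
E[U] = 1.25, Var(U) = 1.5625
E[Q] = 4, Var(Q) = 16
E[U²] = 1.5625 + 1.25² = 3.125
E[Q²] = 16 + 4² = 32
Var(Z) = 3.125*32 - (1.25*4)²
= 100 - 25 = 75

75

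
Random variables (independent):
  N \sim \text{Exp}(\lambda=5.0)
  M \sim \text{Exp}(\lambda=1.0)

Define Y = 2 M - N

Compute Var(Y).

For independent RVs: Var(aX + bY) = a²Var(X) + b²Var(Y)
Var(N) = 0.04
Var(M) = 1
Var(Y) = (-1)²*0.04 + 2²*1
= 1*0.04 + 4*1 = 4.04

4.04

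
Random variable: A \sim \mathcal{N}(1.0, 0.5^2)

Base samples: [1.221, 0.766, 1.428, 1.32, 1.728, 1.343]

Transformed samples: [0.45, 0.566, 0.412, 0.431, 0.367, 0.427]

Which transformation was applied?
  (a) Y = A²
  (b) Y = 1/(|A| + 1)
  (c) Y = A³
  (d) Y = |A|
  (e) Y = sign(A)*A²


Checking option (b) Y = 1/(|A| + 1):
  A = 1.221 -> Y = 0.45 ✓
  A = 0.766 -> Y = 0.566 ✓
  A = 1.428 -> Y = 0.412 ✓
All samples match this transformation.

(b) 1/(|A| + 1)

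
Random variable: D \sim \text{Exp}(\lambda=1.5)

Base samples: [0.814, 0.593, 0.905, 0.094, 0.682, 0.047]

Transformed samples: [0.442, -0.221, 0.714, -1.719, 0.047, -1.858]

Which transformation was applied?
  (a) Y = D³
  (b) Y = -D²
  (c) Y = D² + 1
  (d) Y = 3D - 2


Checking option (d) Y = 3D - 2:
  D = 0.814 -> Y = 0.442 ✓
  D = 0.593 -> Y = -0.221 ✓
  D = 0.905 -> Y = 0.714 ✓
All samples match this transformation.

(d) 3D - 2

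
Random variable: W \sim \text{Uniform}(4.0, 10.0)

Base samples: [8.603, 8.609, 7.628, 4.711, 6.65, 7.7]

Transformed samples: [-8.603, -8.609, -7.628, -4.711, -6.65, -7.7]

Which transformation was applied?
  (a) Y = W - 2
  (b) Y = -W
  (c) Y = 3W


Checking option (b) Y = -W:
  W = 8.603 -> Y = -8.603 ✓
  W = 8.609 -> Y = -8.609 ✓
  W = 7.628 -> Y = -7.628 ✓
All samples match this transformation.

(b) -W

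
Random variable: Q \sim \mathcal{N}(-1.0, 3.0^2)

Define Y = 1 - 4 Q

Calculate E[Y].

For Y = -4Q + 1:
E[Y] = -4 * E[Q] + 1
E[Q] = -1.0 = -1
E[Y] = -4 * (-1) + 1 = 5

5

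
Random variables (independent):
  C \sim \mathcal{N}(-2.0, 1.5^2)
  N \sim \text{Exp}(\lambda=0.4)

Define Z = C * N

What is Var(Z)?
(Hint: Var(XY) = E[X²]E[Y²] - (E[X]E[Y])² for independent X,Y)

Var(XY) = E[X²]E[Y²] - (E[X]E[Y])²
E[C] = -2, Var(C) = 2.25
E[N] = 2.5, Var(N) = 6.25
E[C²] = 2.25 + (-2)² = 6.25
E[N²] = 6.25 + 2.5² = 12.5
Var(Z) = 6.25*12.5 - (-2*2.5)²
= 78.125 - 25 = 53.125

53.125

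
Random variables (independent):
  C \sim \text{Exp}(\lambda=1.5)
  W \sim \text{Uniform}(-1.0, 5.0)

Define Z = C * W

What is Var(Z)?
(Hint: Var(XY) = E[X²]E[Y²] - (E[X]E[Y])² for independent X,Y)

Var(XY) = E[X²]E[Y²] - (E[X]E[Y])²
E[C] = 0.66666667, Var(C) = 0.44444444
E[W] = 2, Var(W) = 3
E[C²] = 0.44444444 + 0.66666667² = 0.88888889
E[W²] = 3 + 2² = 7
Var(Z) = 0.88888889*7 - (0.66666667*2)²
= 6.2222222 - 1.7777778 = 4.4444444

4.4444444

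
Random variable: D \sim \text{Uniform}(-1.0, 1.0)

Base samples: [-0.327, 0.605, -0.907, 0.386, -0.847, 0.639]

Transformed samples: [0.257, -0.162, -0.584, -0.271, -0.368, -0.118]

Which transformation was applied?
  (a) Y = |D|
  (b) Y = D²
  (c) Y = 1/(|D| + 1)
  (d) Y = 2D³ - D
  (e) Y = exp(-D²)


Checking option (d) Y = 2D³ - D:
  D = -0.327 -> Y = 0.257 ✓
  D = 0.605 -> Y = -0.162 ✓
  D = -0.907 -> Y = -0.584 ✓
All samples match this transformation.

(d) 2D³ - D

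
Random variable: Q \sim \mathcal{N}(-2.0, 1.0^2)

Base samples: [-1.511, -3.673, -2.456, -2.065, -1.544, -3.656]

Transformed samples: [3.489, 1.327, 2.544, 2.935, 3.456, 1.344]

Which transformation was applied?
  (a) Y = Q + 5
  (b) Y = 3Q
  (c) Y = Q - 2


Checking option (a) Y = Q + 5:
  Q = -1.511 -> Y = 3.489 ✓
  Q = -3.673 -> Y = 1.327 ✓
  Q = -2.456 -> Y = 2.544 ✓
All samples match this transformation.

(a) Q + 5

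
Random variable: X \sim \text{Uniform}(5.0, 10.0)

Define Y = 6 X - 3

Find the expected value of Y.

For Y = 6X - 3:
E[Y] = 6 * E[X] - 3
E[X] = (5 + 10)/2 = 7.5
E[Y] = 6 * 7.5 - 3 = 42

42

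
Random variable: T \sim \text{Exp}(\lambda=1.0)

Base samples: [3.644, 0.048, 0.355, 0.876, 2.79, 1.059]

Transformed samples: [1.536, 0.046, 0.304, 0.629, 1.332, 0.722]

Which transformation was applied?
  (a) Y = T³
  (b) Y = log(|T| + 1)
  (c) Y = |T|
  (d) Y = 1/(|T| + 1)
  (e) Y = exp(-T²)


Checking option (b) Y = log(|T| + 1):
  T = 3.644 -> Y = 1.536 ✓
  T = 0.048 -> Y = 0.046 ✓
  T = 0.355 -> Y = 0.304 ✓
All samples match this transformation.

(b) log(|T| + 1)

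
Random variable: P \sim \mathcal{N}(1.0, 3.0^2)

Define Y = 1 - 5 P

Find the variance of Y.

For Y = aP + b: Var(Y) = a² * Var(P)
Var(P) = 3.0^2 = 9
Var(Y) = (-5)² * 9 = 25 * 9 = 225

225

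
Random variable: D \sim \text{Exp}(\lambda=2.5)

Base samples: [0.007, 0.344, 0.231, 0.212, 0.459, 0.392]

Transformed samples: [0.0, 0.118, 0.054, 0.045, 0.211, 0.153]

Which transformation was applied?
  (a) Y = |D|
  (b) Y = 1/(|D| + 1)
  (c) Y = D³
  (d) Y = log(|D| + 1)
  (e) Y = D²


Checking option (e) Y = D²:
  D = 0.007 -> Y = 0.0 ✓
  D = 0.344 -> Y = 0.118 ✓
  D = 0.231 -> Y = 0.054 ✓
All samples match this transformation.

(e) D²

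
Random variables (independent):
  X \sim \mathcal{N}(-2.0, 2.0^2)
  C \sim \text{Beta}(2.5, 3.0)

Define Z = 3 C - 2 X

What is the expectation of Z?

E[Z] = -2*E[X] + 3*E[C]
E[X] = -2
E[C] = 0.45454545
E[Z] = -2*(-2) + 3*0.45454545 = 5.3636364

5.3636364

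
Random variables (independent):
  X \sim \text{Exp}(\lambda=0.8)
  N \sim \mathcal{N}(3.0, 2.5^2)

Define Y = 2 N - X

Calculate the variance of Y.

For independent RVs: Var(aX + bY) = a²Var(X) + b²Var(Y)
Var(X) = 1.5625
Var(N) = 6.25
Var(Y) = (-1)²*1.5625 + 2²*6.25
= 1*1.5625 + 4*6.25 = 26.5625

26.5625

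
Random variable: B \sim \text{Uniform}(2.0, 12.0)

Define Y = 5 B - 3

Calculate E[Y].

For Y = 5B - 3:
E[Y] = 5 * E[B] - 3
E[B] = (2 + 12)/2 = 7
E[Y] = 5 * 7 - 3 = 32

32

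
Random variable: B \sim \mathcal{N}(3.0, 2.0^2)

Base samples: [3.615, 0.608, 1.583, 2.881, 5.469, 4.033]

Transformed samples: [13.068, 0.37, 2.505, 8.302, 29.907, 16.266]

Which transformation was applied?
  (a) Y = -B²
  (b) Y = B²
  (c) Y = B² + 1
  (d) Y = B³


Checking option (b) Y = B²:
  B = 3.615 -> Y = 13.068 ✓
  B = 0.608 -> Y = 0.37 ✓
  B = 1.583 -> Y = 2.505 ✓
All samples match this transformation.

(b) B²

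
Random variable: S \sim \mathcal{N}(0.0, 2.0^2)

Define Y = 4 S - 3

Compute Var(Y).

For Y = aS + b: Var(Y) = a² * Var(S)
Var(S) = 2.0^2 = 4
Var(Y) = 4² * 4 = 16 * 4 = 64

64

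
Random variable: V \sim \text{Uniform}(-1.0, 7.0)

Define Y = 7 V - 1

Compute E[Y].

For Y = 7V - 1:
E[Y] = 7 * E[V] - 1
E[V] = (-1 + 7)/2 = 3
E[Y] = 7 * 3 - 1 = 20

20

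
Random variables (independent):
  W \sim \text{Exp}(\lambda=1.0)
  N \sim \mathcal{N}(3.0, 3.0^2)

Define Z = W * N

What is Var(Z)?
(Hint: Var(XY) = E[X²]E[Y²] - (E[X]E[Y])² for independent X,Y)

Var(XY) = E[X²]E[Y²] - (E[X]E[Y])²
E[W] = 1, Var(W) = 1
E[N] = 3, Var(N) = 9
E[W²] = 1 + 1² = 2
E[N²] = 9 + 3² = 18
Var(Z) = 2*18 - (1*3)²
= 36 - 9 = 27

27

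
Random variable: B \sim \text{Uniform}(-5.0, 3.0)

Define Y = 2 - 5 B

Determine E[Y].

For Y = -5B + 2:
E[Y] = -5 * E[B] + 2
E[B] = (-5 + 3)/2 = -1
E[Y] = -5 * (-1) + 2 = 7

7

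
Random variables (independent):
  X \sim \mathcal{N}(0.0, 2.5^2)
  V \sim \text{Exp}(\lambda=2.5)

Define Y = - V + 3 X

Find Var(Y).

For independent RVs: Var(aX + bY) = a²Var(X) + b²Var(Y)
Var(X) = 6.25
Var(V) = 0.16
Var(Y) = 3²*6.25 + (-1)²*0.16
= 9*6.25 + 1*0.16 = 56.41

56.41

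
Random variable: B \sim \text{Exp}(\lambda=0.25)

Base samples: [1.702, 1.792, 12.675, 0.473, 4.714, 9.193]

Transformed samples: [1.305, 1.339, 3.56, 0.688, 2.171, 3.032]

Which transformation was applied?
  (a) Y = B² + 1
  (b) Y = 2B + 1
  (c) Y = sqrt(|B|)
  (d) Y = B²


Checking option (c) Y = sqrt(|B|):
  B = 1.702 -> Y = 1.305 ✓
  B = 1.792 -> Y = 1.339 ✓
  B = 12.675 -> Y = 3.56 ✓
All samples match this transformation.

(c) sqrt(|B|)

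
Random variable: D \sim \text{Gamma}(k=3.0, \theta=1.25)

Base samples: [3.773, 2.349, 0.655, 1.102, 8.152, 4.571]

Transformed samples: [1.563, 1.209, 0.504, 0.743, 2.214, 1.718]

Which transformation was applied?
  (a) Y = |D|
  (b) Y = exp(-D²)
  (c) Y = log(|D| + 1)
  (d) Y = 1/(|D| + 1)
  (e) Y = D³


Checking option (c) Y = log(|D| + 1):
  D = 3.773 -> Y = 1.563 ✓
  D = 2.349 -> Y = 1.209 ✓
  D = 0.655 -> Y = 0.504 ✓
All samples match this transformation.

(c) log(|D| + 1)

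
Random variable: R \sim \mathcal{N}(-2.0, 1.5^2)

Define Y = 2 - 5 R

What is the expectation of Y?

For Y = -5R + 2:
E[Y] = -5 * E[R] + 2
E[R] = -2.0 = -2
E[Y] = -5 * (-2) + 2 = 12

12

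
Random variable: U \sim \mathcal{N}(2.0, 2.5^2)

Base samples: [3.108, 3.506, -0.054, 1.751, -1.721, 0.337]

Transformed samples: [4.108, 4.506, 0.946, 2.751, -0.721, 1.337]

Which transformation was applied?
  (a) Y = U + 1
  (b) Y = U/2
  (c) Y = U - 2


Checking option (a) Y = U + 1:
  U = 3.108 -> Y = 4.108 ✓
  U = 3.506 -> Y = 4.506 ✓
  U = -0.054 -> Y = 0.946 ✓
All samples match this transformation.

(a) U + 1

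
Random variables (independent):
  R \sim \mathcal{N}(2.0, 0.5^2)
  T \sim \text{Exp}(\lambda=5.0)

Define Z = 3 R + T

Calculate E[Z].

E[Z] = 3*E[R] + 1*E[T]
E[R] = 2
E[T] = 0.2
E[Z] = 3*2 + 1*0.2 = 6.2

6.2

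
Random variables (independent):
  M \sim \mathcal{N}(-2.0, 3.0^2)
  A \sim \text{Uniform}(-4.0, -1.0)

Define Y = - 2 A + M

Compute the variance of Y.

For independent RVs: Var(aX + bY) = a²Var(X) + b²Var(Y)
Var(M) = 9
Var(A) = 0.75
Var(Y) = 1²*9 + (-2)²*0.75
= 1*9 + 4*0.75 = 12

12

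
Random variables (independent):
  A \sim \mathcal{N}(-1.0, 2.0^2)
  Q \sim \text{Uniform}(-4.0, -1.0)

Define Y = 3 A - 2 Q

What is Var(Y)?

For independent RVs: Var(aX + bY) = a²Var(X) + b²Var(Y)
Var(A) = 4
Var(Q) = 0.75
Var(Y) = 3²*4 + (-2)²*0.75
= 9*4 + 4*0.75 = 39

39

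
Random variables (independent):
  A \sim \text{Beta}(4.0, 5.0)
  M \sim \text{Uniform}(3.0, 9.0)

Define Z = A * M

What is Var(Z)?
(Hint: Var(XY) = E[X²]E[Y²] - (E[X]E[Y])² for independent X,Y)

Var(XY) = E[X²]E[Y²] - (E[X]E[Y])²
E[A] = 0.44444444, Var(A) = 0.024691358
E[M] = 6, Var(M) = 3
E[A²] = 0.024691358 + 0.44444444² = 0.22222222
E[M²] = 3 + 6² = 39
Var(Z) = 0.22222222*39 - (0.44444444*6)²
= 8.6666667 - 7.1111111 = 1.5555556

1.5555556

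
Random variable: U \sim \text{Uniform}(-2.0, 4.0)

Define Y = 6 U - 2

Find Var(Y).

For Y = aU + b: Var(Y) = a² * Var(U)
Var(U) = (4 + 2)^2/12 = 3
Var(Y) = 6² * 3 = 36 * 3 = 108

108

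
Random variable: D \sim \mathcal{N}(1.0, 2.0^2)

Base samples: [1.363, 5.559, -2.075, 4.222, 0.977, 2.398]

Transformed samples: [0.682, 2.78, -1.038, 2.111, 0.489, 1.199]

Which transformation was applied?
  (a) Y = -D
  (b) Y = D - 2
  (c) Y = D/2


Checking option (c) Y = D/2:
  D = 1.363 -> Y = 0.682 ✓
  D = 5.559 -> Y = 2.78 ✓
  D = -2.075 -> Y = -1.038 ✓
All samples match this transformation.

(c) D/2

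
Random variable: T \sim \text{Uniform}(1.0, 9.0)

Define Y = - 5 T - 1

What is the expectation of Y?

For Y = -5T - 1:
E[Y] = -5 * E[T] - 1
E[T] = (1 + 9)/2 = 5
E[Y] = -5 * 5 - 1 = -26

-26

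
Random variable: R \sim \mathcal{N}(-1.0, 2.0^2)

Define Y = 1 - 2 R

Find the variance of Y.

For Y = aR + b: Var(Y) = a² * Var(R)
Var(R) = 2.0^2 = 4
Var(Y) = (-2)² * 4 = 4 * 4 = 16

16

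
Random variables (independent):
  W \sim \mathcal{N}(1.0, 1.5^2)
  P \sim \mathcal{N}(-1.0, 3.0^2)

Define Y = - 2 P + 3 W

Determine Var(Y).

For independent RVs: Var(aX + bY) = a²Var(X) + b²Var(Y)
Var(W) = 2.25
Var(P) = 9
Var(Y) = 3²*2.25 + (-2)²*9
= 9*2.25 + 4*9 = 56.25

56.25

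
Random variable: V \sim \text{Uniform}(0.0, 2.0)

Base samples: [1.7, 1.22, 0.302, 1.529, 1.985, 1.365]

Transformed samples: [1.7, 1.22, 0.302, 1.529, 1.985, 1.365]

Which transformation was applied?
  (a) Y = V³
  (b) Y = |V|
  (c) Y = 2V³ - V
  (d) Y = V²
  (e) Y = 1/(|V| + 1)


Checking option (b) Y = |V|:
  V = 1.7 -> Y = 1.7 ✓
  V = 1.22 -> Y = 1.22 ✓
  V = 0.302 -> Y = 0.302 ✓
All samples match this transformation.

(b) |V|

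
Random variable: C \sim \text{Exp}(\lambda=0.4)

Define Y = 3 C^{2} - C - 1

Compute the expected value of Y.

E[Y] = 3*E[C²] - 1*E[C] - 1
E[C] = 2.5
E[C²] = Var(C) + (E[C])² = 6.25 + 6.25 = 12.5
E[Y] = 3*12.5 - 1*2.5 - 1 = 34

34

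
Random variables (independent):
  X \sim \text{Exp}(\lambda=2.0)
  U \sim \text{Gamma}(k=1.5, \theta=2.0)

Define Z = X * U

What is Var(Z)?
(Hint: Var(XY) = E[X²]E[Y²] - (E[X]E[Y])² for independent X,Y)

Var(XY) = E[X²]E[Y²] - (E[X]E[Y])²
E[X] = 0.5, Var(X) = 0.25
E[U] = 3, Var(U) = 6
E[X²] = 0.25 + 0.5² = 0.5
E[U²] = 6 + 3² = 15
Var(Z) = 0.5*15 - (0.5*3)²
= 7.5 - 2.25 = 5.25

5.25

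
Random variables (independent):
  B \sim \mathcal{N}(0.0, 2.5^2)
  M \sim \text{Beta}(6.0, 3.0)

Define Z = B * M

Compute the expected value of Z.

For independent RVs: E[XY] = E[X]*E[Y]
E[B] = 0
E[M] = 0.66666667
E[Z] = 0 * 0.66666667 = 0

0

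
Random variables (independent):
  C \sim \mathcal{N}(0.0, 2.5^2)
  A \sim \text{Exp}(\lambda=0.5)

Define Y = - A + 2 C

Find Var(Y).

For independent RVs: Var(aX + bY) = a²Var(X) + b²Var(Y)
Var(C) = 6.25
Var(A) = 4
Var(Y) = 2²*6.25 + (-1)²*4
= 4*6.25 + 1*4 = 29

29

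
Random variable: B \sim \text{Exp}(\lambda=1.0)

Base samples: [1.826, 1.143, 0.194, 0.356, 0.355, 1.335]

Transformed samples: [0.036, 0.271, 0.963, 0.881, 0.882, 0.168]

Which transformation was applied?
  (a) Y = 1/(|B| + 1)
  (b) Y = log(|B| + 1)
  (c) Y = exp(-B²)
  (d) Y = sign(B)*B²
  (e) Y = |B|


Checking option (c) Y = exp(-B²):
  B = 1.826 -> Y = 0.036 ✓
  B = 1.143 -> Y = 0.271 ✓
  B = 0.194 -> Y = 0.963 ✓
All samples match this transformation.

(c) exp(-B²)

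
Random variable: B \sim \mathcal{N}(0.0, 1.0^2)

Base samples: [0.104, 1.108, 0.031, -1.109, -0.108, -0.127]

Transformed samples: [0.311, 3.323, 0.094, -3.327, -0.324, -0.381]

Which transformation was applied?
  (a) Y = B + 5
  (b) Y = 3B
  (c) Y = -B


Checking option (b) Y = 3B:
  B = 0.104 -> Y = 0.311 ✓
  B = 1.108 -> Y = 3.323 ✓
  B = 0.031 -> Y = 0.094 ✓
All samples match this transformation.

(b) 3B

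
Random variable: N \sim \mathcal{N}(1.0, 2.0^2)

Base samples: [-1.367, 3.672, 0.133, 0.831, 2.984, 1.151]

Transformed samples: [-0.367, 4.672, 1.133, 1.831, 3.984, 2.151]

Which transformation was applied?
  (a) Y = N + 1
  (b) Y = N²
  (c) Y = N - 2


Checking option (a) Y = N + 1:
  N = -1.367 -> Y = -0.367 ✓
  N = 3.672 -> Y = 4.672 ✓
  N = 0.133 -> Y = 1.133 ✓
All samples match this transformation.

(a) N + 1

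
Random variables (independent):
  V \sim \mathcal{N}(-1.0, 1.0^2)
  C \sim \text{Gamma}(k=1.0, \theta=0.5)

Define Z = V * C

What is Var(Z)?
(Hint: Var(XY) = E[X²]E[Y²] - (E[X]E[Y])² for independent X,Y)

Var(XY) = E[X²]E[Y²] - (E[X]E[Y])²
E[V] = -1, Var(V) = 1
E[C] = 0.5, Var(C) = 0.25
E[V²] = 1 + (-1)² = 2
E[C²] = 0.25 + 0.5² = 0.5
Var(Z) = 2*0.5 - (-1*0.5)²
= 1 - 0.25 = 0.75

0.75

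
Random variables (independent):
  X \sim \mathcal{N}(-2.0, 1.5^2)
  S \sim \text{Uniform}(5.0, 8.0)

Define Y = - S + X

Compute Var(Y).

For independent RVs: Var(aX + bY) = a²Var(X) + b²Var(Y)
Var(X) = 2.25
Var(S) = 0.75
Var(Y) = 1²*2.25 + (-1)²*0.75
= 1*2.25 + 1*0.75 = 3

3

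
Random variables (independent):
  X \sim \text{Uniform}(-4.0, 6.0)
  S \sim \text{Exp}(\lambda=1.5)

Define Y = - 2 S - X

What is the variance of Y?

For independent RVs: Var(aX + bY) = a²Var(X) + b²Var(Y)
Var(X) = 8.3333333
Var(S) = 0.44444444
Var(Y) = (-1)²*8.3333333 + (-2)²*0.44444444
= 1*8.3333333 + 4*0.44444444 = 10.111111

10.111111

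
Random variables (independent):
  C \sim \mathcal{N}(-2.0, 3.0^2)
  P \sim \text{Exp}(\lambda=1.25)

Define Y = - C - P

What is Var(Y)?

For independent RVs: Var(aX + bY) = a²Var(X) + b²Var(Y)
Var(C) = 9
Var(P) = 0.64
Var(Y) = (-1)²*9 + (-1)²*0.64
= 1*9 + 1*0.64 = 9.64

9.64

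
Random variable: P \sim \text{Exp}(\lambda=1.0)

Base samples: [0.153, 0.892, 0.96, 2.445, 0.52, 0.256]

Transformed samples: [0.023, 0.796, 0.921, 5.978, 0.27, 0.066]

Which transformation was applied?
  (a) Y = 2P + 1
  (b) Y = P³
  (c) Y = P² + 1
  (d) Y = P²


Checking option (d) Y = P²:
  P = 0.153 -> Y = 0.023 ✓
  P = 0.892 -> Y = 0.796 ✓
  P = 0.96 -> Y = 0.921 ✓
All samples match this transformation.

(d) P²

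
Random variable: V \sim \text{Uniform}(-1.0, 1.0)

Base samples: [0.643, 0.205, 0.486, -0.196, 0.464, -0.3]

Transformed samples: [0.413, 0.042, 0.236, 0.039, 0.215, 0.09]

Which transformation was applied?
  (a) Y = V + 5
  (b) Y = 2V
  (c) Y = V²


Checking option (c) Y = V²:
  V = 0.643 -> Y = 0.413 ✓
  V = 0.205 -> Y = 0.042 ✓
  V = 0.486 -> Y = 0.236 ✓
All samples match this transformation.

(c) V²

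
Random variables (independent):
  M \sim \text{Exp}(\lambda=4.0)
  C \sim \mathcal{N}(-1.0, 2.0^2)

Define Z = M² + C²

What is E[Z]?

E[Z] = E[M²] + E[C²]
E[M²] = Var(M) + E[M]² = 0.0625 + 0.0625 = 0.125
E[C²] = Var(C) + E[C]² = 4 + 1 = 5
E[Z] = 0.125 + 5 = 5.125

5.125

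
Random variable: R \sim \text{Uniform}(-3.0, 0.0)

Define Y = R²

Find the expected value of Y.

E[R²] = Var(R) + (E[R])² = 0.75 + 2.25 = 3

3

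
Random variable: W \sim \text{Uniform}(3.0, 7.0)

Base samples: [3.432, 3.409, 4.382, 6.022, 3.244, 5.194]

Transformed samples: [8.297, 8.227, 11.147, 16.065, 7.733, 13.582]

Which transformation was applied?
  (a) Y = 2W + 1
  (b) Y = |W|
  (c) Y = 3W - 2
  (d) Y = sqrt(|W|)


Checking option (c) Y = 3W - 2:
  W = 3.432 -> Y = 8.297 ✓
  W = 3.409 -> Y = 8.227 ✓
  W = 4.382 -> Y = 11.147 ✓
All samples match this transformation.

(c) 3W - 2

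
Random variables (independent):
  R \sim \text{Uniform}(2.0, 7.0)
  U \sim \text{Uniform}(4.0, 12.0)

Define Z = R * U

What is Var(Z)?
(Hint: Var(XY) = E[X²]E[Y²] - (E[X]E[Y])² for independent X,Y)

Var(XY) = E[X²]E[Y²] - (E[X]E[Y])²
E[R] = 4.5, Var(R) = 2.0833333
E[U] = 8, Var(U) = 5.3333333
E[R²] = 2.0833333 + 4.5² = 22.333333
E[U²] = 5.3333333 + 8² = 69.333333
Var(Z) = 22.333333*69.333333 - (4.5*8)²
= 1548.4444 - 1296 = 252.44444

252.44444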